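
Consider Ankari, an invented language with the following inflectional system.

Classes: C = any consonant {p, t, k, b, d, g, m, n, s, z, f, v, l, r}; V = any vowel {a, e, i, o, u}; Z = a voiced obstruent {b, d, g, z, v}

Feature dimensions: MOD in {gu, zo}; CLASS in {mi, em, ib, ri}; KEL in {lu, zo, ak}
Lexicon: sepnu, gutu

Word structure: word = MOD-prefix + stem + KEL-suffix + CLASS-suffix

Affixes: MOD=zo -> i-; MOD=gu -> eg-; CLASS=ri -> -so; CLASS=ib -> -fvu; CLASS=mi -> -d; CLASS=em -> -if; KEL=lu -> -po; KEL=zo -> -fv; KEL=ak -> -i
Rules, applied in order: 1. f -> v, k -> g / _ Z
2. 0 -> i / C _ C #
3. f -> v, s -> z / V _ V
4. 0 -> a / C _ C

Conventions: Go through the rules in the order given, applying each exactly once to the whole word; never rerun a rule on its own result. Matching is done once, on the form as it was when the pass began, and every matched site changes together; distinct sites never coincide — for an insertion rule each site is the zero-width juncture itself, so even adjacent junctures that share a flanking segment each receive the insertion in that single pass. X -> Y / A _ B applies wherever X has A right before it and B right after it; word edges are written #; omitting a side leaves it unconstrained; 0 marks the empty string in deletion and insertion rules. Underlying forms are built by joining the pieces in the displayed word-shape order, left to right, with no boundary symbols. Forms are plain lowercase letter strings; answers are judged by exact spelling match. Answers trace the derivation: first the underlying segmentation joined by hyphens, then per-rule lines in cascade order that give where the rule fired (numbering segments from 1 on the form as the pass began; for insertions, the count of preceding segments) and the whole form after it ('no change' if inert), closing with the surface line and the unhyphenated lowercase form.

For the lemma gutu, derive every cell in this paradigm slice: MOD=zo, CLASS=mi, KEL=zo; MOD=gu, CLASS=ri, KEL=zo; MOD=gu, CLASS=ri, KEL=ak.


cell MOD=zo, CLASS=mi, KEL=zo:
underlying: i-gutu-fv-d
1. f -> v, k -> g / _ Z: fires at position(s) 6: igutuvvd
2. 0 -> i / C _ C #: inserts after position(s) 7: igutuvvid
3. f -> v, s -> z / V _ V: no change
4. 0 -> a / C _ C: inserts after position(s) 6: igutuvavid
surface: igutuvavid

cell MOD=gu, CLASS=ri, KEL=zo:
underlying: eg-gutu-fv-so
1. f -> v, k -> g / _ Z: fires at position(s) 7: eggutuvvso
2. 0 -> i / C _ C #: no change
3. f -> v, s -> z / V _ V: no change
4. 0 -> a / C _ C: inserts after position(s) 2, 7, 8: egagutuvavaso
surface: egagutuvavaso

cell MOD=gu, CLASS=ri, KEL=ak:
underlying: eg-gutu-i-so
1. f -> v, k -> g / _ Z: no change
2. 0 -> i / C _ C #: no change
3. f -> v, s -> z / V _ V: fires at position(s) 8: eggutuizo
4. 0 -> a / C _ C: inserts after position(s) 2: egagutuizo
surface: egagutuizo


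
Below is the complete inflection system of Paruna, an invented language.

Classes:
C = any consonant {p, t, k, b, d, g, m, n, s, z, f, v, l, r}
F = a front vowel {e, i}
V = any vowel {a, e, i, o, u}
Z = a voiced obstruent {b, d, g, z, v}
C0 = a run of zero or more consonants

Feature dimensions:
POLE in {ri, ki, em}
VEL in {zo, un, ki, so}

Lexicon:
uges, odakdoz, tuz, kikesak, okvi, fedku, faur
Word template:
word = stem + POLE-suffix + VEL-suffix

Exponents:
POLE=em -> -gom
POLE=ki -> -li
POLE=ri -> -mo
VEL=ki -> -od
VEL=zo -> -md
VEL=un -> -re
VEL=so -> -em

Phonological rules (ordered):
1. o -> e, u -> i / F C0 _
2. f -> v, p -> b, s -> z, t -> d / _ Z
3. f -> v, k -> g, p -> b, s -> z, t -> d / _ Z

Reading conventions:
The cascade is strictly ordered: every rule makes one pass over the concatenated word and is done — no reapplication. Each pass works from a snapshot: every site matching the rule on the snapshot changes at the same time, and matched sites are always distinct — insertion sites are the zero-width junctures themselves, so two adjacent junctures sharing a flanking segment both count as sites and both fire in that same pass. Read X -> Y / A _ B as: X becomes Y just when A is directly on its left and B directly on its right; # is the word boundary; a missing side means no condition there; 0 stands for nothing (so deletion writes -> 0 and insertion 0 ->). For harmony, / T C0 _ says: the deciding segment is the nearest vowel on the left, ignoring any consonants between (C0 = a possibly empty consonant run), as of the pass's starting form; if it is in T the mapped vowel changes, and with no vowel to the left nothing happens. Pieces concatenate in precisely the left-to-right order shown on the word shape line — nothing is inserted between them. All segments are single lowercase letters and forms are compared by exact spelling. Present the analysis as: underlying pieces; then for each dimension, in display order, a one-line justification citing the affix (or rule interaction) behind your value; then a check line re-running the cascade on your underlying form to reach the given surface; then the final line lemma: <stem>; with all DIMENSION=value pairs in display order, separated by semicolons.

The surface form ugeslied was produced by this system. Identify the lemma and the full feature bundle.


underlying: uges-li-od
POLE=ki - signalled by the affix -li
VEL=ki - signalled by the affix -od
check: ugesliod -> ugeslied -> ugeslied -> ugeslied
lemma: uges; POLE=ki; VEL=ki


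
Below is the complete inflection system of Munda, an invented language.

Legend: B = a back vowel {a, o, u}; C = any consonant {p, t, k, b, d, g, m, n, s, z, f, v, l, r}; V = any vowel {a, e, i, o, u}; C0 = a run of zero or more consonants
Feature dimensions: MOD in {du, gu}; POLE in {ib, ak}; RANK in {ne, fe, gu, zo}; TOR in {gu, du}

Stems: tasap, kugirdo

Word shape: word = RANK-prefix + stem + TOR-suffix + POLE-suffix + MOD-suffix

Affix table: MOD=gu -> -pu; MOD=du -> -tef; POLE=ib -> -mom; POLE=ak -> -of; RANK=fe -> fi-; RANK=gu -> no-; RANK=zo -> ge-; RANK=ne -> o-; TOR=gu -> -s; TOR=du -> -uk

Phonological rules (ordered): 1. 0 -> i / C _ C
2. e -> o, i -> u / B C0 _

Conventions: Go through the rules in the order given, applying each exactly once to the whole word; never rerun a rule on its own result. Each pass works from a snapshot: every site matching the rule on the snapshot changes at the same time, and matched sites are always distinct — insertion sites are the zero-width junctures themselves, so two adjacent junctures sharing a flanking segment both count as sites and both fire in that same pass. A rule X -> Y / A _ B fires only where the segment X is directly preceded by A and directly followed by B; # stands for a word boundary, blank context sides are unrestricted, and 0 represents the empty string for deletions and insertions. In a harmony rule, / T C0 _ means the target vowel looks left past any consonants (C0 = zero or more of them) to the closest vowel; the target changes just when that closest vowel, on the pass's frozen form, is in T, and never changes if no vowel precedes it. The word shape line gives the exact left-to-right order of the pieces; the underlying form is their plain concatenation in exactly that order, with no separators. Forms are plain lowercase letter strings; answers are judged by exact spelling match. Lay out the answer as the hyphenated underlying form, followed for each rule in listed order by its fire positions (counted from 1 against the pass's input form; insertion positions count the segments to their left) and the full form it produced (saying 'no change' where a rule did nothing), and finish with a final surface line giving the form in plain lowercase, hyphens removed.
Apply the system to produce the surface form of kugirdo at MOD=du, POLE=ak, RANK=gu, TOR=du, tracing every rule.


underlying: no-kugirdo-uk-of-tef
1. 0 -> i / C _ C: inserts after position(s) 7, 13: nokugiridoukofitef
2. e -> o, i -> u / B C0 _: fires at position(s) 6, 15: nokuguridoukofutef
surface: nokuguridoukofutef


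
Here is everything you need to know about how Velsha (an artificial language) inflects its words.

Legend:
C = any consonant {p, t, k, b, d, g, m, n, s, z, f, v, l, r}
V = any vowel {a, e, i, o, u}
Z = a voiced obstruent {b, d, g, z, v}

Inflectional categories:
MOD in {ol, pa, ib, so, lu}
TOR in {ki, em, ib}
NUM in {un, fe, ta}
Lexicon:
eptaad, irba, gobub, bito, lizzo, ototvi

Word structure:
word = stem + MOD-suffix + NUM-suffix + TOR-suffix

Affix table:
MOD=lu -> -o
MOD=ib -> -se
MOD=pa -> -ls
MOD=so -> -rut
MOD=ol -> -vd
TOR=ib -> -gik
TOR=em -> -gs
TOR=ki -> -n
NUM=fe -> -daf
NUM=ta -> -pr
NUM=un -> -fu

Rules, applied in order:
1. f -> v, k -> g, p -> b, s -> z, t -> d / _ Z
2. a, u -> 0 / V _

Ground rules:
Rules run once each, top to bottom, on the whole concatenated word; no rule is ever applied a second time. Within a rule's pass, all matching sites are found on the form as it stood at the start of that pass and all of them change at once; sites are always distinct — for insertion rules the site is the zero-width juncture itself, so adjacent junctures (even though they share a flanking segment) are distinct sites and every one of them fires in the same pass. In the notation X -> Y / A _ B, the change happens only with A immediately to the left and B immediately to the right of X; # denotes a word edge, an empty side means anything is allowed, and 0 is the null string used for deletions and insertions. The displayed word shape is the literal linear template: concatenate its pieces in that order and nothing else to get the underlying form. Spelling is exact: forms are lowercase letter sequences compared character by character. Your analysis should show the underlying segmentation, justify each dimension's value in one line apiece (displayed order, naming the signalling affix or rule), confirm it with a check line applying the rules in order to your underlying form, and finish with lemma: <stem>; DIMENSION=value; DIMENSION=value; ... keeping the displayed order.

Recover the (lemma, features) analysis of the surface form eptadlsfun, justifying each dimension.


underlying: eptaad-ls-fu-n
MOD=pa - signalled by the affix -ls
TOR=ki - signalled by the affix -n
NUM=un - signalled by the affix -fu
check: eptaadlsfun -> eptaadlsfun -> eptadlsfun
lemma: eptaad; MOD=pa; TOR=ki; NUM=un


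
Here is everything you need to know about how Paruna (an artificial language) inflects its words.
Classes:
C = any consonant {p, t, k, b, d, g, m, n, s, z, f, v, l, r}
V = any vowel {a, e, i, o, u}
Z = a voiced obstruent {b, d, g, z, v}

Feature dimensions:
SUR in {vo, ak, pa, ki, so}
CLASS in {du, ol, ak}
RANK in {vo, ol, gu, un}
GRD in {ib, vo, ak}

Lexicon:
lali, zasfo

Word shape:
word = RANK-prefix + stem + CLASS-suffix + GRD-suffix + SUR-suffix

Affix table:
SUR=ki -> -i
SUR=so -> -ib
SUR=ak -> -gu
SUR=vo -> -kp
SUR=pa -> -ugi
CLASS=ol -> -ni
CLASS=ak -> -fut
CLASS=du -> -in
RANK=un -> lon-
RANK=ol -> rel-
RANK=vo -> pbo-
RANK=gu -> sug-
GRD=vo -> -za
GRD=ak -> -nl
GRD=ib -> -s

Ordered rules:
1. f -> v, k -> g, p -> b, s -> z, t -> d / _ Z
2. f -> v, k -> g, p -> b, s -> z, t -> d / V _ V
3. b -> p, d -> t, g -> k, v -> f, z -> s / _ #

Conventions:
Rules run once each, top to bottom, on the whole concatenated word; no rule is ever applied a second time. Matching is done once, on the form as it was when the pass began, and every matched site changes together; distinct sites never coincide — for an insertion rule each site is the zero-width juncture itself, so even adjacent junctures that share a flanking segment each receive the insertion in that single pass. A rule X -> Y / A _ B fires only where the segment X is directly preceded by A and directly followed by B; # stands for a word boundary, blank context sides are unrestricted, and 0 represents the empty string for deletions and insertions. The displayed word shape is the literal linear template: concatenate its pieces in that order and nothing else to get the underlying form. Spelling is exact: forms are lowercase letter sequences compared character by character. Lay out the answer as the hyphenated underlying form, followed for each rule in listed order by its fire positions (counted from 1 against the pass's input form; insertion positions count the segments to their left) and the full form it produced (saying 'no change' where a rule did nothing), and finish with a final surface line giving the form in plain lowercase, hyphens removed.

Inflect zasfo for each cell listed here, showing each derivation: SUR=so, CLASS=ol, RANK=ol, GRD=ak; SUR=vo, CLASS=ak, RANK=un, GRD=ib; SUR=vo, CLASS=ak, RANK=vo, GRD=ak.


cell SUR=so, CLASS=ol, RANK=ol, GRD=ak:
underlying: rel-zasfo-ni-nl-ib
1. f -> v, k -> g, p -> b, s -> z, t -> d / _ Z: no change
2. f -> v, k -> g, p -> b, s -> z, t -> d / V _ V: no change
3. b -> p, d -> t, g -> k, v -> f, z -> s / _ #: fires at position(s) 14: relzasfoninlip
surface: relzasfoninlip

cell SUR=vo, CLASS=ak, RANK=un, GRD=ib:
underlying: lon-zasfo-fut-s-kp
1. f -> v, k -> g, p -> b, s -> z, t -> d / _ Z: no change
2. f -> v, k -> g, p -> b, s -> z, t -> d / V _ V: fires at position(s) 9: lonzasfovutskp
3. b -> p, d -> t, g -> k, v -> f, z -> s / _ #: no change
surface: lonzasfovutskp

cell SUR=vo, CLASS=ak, RANK=vo, GRD=ak:
underlying: pbo-zasfo-fut-nl-kp
1. f -> v, k -> g, p -> b, s -> z, t -> d / _ Z: fires at position(s) 1: bbozasfofutnlkp
2. f -> v, k -> g, p -> b, s -> z, t -> d / V _ V: fires at position(s) 9: bbozasfovutnlkp
3. b -> p, d -> t, g -> k, v -> f, z -> s / _ #: no change
surface: bbozasfovutnlkp


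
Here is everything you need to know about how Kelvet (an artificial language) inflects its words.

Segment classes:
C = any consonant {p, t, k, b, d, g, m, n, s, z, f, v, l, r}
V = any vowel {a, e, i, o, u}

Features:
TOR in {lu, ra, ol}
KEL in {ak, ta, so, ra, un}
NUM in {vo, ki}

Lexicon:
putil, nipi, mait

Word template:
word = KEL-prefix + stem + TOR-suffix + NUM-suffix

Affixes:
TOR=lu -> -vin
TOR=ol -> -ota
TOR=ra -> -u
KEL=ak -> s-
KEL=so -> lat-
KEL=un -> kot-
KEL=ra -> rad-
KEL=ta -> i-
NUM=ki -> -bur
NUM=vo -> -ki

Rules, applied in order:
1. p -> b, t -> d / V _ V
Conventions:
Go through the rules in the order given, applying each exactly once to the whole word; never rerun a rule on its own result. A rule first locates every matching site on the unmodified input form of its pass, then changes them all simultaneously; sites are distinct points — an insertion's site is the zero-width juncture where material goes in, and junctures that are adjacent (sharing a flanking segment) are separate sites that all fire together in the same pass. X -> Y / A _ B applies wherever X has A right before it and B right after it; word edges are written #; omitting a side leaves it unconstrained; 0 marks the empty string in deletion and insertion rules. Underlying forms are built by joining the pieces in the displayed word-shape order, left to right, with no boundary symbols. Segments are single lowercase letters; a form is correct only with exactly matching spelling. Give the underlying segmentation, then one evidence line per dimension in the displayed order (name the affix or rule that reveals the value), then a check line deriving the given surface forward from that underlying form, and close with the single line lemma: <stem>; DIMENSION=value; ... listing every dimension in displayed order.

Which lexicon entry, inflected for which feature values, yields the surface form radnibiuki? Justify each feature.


underlying: rad-nipi-u-ki
TOR=ra - signalled by the affix -u
KEL=ra - signalled by the affix rad-
NUM=vo - signalled by the affix -ki
check: radnipiuki -> radnibiuki
lemma: nipi; TOR=ra; KEL=ra; NUM=vo


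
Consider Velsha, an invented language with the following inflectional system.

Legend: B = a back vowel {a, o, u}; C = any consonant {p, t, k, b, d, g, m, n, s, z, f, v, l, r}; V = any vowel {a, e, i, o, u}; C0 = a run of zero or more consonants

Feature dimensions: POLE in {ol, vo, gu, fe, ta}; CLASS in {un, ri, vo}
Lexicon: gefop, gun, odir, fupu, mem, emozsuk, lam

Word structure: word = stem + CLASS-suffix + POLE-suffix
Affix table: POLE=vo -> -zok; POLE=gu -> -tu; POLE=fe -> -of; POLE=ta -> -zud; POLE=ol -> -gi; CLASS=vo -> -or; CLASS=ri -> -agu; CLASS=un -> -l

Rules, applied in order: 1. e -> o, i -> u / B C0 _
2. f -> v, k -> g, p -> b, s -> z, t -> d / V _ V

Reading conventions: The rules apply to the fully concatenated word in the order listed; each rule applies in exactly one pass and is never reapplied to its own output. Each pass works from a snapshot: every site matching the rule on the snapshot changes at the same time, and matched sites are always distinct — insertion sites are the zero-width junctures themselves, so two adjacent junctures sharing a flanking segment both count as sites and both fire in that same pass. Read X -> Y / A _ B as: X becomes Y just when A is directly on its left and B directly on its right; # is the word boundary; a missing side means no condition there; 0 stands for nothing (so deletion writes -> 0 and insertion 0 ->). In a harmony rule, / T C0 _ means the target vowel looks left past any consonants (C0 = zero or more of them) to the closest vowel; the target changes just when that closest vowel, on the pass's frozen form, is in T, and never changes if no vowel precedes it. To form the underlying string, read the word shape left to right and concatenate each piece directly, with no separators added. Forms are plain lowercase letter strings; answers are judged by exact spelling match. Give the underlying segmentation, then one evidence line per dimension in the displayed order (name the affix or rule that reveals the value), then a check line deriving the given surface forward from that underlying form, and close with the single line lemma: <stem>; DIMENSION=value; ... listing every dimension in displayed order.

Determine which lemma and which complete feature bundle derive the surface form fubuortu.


underlying: fupu-or-tu
POLE=gu - signalled by the affix -tu
CLASS=vo - signalled by the affix -or
check: fupuortu -> fupuortu -> fubuortu
lemma: fupu; POLE=gu; CLASS=vo


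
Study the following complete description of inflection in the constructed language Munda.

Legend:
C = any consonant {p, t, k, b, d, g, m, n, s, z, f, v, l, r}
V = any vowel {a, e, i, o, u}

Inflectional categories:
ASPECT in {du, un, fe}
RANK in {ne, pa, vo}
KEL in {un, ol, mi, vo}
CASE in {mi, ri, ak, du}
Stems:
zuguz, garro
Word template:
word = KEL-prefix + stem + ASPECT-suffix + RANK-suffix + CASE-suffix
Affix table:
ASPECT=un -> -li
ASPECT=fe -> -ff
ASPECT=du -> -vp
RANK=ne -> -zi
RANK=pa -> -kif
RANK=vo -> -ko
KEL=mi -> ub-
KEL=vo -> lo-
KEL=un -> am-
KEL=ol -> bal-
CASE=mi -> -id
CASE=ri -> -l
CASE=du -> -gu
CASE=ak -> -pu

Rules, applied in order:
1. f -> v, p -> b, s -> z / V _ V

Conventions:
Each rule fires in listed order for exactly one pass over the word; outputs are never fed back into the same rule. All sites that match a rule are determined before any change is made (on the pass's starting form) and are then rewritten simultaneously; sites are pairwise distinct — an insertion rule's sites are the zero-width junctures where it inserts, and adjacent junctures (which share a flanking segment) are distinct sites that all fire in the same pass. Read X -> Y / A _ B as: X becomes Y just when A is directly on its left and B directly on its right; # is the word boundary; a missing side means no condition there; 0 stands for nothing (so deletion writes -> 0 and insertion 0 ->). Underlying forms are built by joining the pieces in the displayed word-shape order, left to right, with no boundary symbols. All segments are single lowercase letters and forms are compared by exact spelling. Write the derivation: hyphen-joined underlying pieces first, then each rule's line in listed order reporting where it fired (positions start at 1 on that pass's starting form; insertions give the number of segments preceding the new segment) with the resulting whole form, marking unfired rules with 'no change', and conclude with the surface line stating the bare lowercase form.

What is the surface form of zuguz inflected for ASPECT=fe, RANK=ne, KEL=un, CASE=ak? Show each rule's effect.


underlying: am-zuguz-ff-zi-pu
1. f -> v, p -> b, s -> z / V _ V: fires at position(s) 12: amzuguzffzibu
surface: amzuguzffzibu


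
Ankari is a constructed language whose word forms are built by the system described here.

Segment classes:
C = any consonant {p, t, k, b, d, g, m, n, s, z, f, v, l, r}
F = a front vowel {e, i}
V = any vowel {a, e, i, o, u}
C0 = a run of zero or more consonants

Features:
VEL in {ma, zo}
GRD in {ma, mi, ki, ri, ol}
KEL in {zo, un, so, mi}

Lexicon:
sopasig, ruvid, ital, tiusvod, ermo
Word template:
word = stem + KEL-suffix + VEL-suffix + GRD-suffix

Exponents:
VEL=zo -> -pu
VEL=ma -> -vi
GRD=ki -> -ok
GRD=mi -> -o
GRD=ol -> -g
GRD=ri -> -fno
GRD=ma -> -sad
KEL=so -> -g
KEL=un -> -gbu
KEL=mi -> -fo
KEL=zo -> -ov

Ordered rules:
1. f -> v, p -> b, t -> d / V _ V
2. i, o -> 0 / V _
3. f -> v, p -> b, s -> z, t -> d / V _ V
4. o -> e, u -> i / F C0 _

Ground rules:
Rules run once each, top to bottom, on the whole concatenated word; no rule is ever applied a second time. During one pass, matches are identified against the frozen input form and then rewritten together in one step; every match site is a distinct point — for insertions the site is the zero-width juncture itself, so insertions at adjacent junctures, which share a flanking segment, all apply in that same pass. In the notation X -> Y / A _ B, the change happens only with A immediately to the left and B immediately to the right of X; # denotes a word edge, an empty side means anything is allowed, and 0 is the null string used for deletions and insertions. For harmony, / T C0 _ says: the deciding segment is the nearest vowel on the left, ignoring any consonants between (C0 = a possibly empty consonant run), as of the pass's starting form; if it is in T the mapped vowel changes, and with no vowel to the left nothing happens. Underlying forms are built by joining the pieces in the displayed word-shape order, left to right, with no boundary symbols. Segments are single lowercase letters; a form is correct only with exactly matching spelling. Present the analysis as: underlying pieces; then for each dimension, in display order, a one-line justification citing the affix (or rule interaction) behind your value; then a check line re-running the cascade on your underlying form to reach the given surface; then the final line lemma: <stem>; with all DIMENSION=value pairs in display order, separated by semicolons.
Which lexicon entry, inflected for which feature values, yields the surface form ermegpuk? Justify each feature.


underlying: ermo-g-pu-ok
VEL=zo - signalled by the affix -pu
GRD=ki - signalled by the affix -ok
KEL=so - signalled by the affix -g
check: ermogpuok -> ermogpuok -> ermogpuk -> ermogpuk -> ermegpuk
lemma: ermo; VEL=zo; GRD=ki; KEL=so


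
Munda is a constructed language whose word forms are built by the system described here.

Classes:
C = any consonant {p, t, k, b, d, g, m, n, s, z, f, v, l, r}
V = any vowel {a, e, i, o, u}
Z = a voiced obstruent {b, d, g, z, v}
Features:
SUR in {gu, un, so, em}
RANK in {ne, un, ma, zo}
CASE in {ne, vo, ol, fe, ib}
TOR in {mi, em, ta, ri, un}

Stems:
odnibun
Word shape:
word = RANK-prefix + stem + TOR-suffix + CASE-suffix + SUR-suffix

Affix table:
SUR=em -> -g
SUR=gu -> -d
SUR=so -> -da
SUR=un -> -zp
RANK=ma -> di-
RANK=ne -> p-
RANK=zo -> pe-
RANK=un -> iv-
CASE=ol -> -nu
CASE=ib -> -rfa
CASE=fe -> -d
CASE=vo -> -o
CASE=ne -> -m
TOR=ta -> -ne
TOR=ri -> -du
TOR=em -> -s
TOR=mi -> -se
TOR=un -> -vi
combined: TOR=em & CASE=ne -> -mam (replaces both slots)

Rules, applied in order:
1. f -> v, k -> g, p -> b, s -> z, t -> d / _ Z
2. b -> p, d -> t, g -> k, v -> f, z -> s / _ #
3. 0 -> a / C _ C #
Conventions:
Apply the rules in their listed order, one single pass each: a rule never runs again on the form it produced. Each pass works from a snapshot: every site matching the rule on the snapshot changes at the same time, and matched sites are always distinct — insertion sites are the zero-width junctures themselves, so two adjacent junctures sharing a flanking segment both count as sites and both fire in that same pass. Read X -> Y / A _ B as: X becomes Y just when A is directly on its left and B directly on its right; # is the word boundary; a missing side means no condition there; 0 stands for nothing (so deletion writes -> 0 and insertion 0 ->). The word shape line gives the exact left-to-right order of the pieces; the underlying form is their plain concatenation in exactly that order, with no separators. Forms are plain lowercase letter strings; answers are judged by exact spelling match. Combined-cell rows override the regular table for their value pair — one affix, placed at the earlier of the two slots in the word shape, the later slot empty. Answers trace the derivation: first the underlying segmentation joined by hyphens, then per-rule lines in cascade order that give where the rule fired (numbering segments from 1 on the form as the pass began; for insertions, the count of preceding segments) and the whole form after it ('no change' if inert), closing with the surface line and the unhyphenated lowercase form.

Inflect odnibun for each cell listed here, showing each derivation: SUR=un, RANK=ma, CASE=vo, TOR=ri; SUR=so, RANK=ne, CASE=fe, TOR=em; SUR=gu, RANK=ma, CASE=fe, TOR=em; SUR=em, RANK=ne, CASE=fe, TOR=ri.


cell SUR=un, RANK=ma, CASE=vo, TOR=ri:
underlying: di-odnibun-du-o-zp
1. f -> v, k -> g, p -> b, s -> z, t -> d / _ Z: no change
2. b -> p, d -> t, g -> k, v -> f, z -> s / _ #: no change
3. 0 -> a / C _ C #: inserts after position(s) 13: diodnibunduozap
surface: diodnibunduozap

cell SUR=so, RANK=ne, CASE=fe, TOR=em:
underlying: p-odnibun-s-d-da
1. f -> v, k -> g, p -> b, s -> z, t -> d / _ Z: fires at position(s) 9: podnibunzdda
2. b -> p, d -> t, g -> k, v -> f, z -> s / _ #: no change
3. 0 -> a / C _ C #: no change
surface: podnibunzdda

cell SUR=gu, RANK=ma, CASE=fe, TOR=em:
underlying: di-odnibun-s-d-d
1. f -> v, k -> g, p -> b, s -> z, t -> d / _ Z: fires at position(s) 10: diodnibunzdd
2. b -> p, d -> t, g -> k, v -> f, z -> s / _ #: fires at position(s) 12: diodnibunzdt
3. 0 -> a / C _ C #: inserts after position(s) 11: diodnibunzdat
surface: diodnibunzdat

cell SUR=em, RANK=ne, CASE=fe, TOR=ri:
underlying: p-odnibun-du-d-g
1. f -> v, k -> g, p -> b, s -> z, t -> d / _ Z: no change
2. b -> p, d -> t, g -> k, v -> f, z -> s / _ #: fires at position(s) 12: podnibundudk
3. 0 -> a / C _ C #: inserts after position(s) 11: podnibundudak
surface: podnibundudak


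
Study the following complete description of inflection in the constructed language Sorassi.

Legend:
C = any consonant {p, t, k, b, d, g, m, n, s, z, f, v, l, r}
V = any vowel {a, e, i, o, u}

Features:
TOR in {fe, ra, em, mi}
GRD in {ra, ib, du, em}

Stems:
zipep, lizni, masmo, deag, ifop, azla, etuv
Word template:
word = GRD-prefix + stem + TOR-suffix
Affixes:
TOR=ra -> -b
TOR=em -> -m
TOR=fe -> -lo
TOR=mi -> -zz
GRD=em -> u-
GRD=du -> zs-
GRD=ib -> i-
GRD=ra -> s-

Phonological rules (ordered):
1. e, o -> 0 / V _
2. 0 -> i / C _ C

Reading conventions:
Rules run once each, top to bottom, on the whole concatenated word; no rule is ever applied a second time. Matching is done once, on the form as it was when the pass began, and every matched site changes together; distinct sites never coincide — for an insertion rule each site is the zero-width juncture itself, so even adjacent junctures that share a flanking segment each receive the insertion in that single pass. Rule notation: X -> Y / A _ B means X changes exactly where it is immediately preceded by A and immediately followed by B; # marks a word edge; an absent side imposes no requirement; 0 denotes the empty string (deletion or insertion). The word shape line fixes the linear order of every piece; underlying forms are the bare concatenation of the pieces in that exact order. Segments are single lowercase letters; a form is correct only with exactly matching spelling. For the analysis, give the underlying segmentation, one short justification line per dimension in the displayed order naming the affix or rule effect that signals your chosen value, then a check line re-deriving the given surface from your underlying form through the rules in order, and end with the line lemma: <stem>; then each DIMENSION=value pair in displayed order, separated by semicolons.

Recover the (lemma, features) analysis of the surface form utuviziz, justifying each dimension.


underlying: u-etuv-zz
TOR=mi - signalled by the affix -zz
GRD=em - signalled by the affix u-
check: uetuvzz -> utuvzz -> utuviziz
lemma: etuv; TOR=mi; GRD=em


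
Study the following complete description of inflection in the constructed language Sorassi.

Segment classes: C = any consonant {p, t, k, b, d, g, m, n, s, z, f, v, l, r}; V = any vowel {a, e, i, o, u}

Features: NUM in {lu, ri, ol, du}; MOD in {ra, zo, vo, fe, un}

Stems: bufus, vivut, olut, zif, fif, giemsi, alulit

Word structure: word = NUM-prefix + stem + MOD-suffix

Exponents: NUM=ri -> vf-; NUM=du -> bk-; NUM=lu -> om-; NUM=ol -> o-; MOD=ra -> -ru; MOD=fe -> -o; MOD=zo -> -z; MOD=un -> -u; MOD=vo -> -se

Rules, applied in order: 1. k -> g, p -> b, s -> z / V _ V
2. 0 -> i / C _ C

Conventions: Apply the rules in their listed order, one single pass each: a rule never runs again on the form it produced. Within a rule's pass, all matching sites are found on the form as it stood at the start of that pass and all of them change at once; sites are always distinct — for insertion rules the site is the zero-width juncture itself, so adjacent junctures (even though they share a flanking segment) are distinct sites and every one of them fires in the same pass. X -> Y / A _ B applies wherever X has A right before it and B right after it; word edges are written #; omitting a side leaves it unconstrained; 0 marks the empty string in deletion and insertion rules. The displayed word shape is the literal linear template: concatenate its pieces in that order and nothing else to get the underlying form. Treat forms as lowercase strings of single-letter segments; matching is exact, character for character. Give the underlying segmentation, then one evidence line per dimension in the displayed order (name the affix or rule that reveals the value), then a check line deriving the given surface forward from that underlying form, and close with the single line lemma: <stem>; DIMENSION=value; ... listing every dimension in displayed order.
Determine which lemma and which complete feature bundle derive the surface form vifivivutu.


underlying: vf-vivut-u
NUM=ri - signalled by the affix vf-
MOD=un - signalled by the affix -u
check: vfvivutu -> vfvivutu -> vifivivutu
lemma: vivut; NUM=ri; MOD=un


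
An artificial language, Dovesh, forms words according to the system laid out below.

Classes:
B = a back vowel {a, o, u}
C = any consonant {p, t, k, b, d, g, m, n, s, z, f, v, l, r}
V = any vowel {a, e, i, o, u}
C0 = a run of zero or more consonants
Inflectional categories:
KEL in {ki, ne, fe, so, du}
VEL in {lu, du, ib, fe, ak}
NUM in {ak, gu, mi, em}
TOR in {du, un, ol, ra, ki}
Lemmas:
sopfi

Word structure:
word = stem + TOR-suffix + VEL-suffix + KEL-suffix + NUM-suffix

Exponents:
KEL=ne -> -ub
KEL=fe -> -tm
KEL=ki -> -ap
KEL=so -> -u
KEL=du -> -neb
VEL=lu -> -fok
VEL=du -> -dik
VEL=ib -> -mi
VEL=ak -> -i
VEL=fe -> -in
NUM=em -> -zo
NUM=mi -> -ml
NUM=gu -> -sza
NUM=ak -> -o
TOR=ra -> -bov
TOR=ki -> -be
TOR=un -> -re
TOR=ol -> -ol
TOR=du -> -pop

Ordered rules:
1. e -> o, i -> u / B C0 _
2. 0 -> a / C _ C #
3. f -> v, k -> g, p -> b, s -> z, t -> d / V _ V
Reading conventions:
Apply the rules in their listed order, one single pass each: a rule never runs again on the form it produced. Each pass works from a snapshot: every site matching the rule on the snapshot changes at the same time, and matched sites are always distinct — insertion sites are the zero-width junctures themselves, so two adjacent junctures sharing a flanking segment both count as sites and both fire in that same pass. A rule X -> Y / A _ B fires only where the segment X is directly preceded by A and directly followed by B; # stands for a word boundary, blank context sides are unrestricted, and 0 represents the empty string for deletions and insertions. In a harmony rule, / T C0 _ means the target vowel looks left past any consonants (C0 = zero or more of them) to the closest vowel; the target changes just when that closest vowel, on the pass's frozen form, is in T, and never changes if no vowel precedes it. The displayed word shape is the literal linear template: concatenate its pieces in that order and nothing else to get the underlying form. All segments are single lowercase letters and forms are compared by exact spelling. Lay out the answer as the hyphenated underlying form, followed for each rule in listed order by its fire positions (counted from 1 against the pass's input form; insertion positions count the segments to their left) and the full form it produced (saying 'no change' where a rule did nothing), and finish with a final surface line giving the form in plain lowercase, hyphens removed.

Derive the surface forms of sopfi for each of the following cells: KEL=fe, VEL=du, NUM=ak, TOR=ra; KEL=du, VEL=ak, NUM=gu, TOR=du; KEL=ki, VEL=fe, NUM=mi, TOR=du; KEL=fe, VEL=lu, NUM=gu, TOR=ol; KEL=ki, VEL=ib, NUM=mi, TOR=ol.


cell KEL=fe, VEL=du, NUM=ak, TOR=ra:
underlying: sopfi-bov-dik-tm-o
1. e -> o, i -> u / B C0 _: fires at position(s) 5, 10: sopfubovduktmo
2. 0 -> a / C _ C #: no change
3. f -> v, k -> g, p -> b, s -> z, t -> d / V _ V: no change
surface: sopfubovduktmo

cell KEL=du, VEL=ak, NUM=gu, TOR=du:
underlying: sopfi-pop-i-neb-sza
1. e -> o, i -> u / B C0 _: fires at position(s) 5, 9: sopfupopunebsza
2. 0 -> a / C _ C #: no change
3. f -> v, k -> g, p -> b, s -> z, t -> d / V _ V: fires at position(s) 6, 8: sopfubobunebsza
surface: sopfubobunebsza

cell KEL=ki, VEL=fe, NUM=mi, TOR=du:
underlying: sopfi-pop-in-ap-ml
1. e -> o, i -> u / B C0 _: fires at position(s) 5, 9: sopfupopunapml
2. 0 -> a / C _ C #: inserts after position(s) 13: sopfupopunapmal
3. f -> v, k -> g, p -> b, s -> z, t -> d / V _ V: fires at position(s) 6, 8: sopfubobunapmal
surface: sopfubobunapmal

cell KEL=fe, VEL=lu, NUM=gu, TOR=ol:
underlying: sopfi-ol-fok-tm-sza
1. e -> o, i -> u / B C0 _: fires at position(s) 5: sopfuolfoktmsza
2. 0 -> a / C _ C #: no change
3. f -> v, k -> g, p -> b, s -> z, t -> d / V _ V: no change
surface: sopfuolfoktmsza

cell KEL=ki, VEL=ib, NUM=mi, TOR=ol:
underlying: sopfi-ol-mi-ap-ml
1. e -> o, i -> u / B C0 _: fires at position(s) 5, 9: sopfuolmuapml
2. 0 -> a / C _ C #: inserts after position(s) 12: sopfuolmuapmal
3. f -> v, k -> g, p -> b, s -> z, t -> d / V _ V: no change
surface: sopfuolmuapmal


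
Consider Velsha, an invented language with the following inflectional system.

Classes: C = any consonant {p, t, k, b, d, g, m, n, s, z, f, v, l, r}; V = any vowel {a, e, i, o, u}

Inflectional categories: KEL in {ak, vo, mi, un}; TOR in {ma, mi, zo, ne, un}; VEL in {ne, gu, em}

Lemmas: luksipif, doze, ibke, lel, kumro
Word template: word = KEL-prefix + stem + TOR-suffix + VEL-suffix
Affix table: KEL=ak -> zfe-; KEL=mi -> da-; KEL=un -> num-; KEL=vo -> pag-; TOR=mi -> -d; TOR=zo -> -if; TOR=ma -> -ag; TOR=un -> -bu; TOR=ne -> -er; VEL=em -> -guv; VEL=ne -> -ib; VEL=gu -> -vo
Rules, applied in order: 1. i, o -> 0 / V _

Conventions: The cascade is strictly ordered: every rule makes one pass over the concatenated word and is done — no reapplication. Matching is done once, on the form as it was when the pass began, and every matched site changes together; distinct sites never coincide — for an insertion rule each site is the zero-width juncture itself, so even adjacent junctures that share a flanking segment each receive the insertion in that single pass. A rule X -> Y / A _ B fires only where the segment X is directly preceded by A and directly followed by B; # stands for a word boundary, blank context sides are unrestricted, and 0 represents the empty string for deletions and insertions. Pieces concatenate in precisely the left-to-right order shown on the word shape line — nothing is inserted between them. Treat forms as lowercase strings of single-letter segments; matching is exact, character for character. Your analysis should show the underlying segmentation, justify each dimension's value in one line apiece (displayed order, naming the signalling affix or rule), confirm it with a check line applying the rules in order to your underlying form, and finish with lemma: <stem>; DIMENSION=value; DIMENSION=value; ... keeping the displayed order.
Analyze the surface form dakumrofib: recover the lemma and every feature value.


underlying: da-kumro-if-ib
KEL=mi - signalled by the affix da-
TOR=zo - signalled by the affix -if
VEL=ne - signalled by the affix -ib
check: dakumroifib -> dakumrofib
lemma: kumro; KEL=mi; TOR=zo; VEL=ne


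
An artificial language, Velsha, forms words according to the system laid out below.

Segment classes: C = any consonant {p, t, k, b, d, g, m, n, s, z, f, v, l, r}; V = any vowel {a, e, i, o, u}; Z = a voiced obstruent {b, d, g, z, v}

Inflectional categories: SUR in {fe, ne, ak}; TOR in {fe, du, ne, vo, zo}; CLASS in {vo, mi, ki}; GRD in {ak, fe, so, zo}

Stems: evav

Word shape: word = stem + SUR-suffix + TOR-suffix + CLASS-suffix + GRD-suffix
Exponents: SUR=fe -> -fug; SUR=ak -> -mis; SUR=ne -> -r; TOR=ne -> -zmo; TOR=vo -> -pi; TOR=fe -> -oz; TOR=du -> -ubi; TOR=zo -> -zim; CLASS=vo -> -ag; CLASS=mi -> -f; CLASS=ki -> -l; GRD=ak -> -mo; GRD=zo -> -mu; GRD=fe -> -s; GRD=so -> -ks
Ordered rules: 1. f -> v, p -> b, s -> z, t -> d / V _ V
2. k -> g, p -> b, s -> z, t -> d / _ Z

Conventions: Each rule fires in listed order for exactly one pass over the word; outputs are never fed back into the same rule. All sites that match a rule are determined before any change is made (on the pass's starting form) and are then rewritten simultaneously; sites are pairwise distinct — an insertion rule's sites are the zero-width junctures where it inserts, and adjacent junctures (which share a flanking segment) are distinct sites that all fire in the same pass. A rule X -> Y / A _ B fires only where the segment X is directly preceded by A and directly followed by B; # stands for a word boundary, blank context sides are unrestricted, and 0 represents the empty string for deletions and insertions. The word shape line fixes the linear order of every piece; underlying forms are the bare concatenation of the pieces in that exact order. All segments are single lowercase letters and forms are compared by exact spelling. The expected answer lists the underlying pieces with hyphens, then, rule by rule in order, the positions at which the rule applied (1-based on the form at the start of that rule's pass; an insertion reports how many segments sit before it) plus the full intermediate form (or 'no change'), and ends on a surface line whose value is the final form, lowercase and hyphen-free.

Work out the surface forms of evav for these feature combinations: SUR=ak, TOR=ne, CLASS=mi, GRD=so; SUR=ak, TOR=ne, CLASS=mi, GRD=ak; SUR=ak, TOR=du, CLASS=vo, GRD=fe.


cell SUR=ak, TOR=ne, CLASS=mi, GRD=so:
underlying: evav-mis-zmo-f-ks
1. f -> v, p -> b, s -> z, t -> d / V _ V: no change
2. k -> g, p -> b, s -> z, t -> d / _ Z: fires at position(s) 7: evavmizzmofks
surface: evavmizzmofks

cell SUR=ak, TOR=ne, CLASS=mi, GRD=ak:
underlying: evav-mis-zmo-f-mo
1. f -> v, p -> b, s -> z, t -> d / V _ V: no change
2. k -> g, p -> b, s -> z, t -> d / _ Z: fires at position(s) 7: evavmizzmofmo
surface: evavmizzmofmo

cell SUR=ak, TOR=du, CLASS=vo, GRD=fe:
underlying: evav-mis-ubi-ag-s
1. f -> v, p -> b, s -> z, t -> d / V _ V: fires at position(s) 7: evavmizubiags
2. k -> g, p -> b, s -> z, t -> d / _ Z: no change
surface: evavmizubiags


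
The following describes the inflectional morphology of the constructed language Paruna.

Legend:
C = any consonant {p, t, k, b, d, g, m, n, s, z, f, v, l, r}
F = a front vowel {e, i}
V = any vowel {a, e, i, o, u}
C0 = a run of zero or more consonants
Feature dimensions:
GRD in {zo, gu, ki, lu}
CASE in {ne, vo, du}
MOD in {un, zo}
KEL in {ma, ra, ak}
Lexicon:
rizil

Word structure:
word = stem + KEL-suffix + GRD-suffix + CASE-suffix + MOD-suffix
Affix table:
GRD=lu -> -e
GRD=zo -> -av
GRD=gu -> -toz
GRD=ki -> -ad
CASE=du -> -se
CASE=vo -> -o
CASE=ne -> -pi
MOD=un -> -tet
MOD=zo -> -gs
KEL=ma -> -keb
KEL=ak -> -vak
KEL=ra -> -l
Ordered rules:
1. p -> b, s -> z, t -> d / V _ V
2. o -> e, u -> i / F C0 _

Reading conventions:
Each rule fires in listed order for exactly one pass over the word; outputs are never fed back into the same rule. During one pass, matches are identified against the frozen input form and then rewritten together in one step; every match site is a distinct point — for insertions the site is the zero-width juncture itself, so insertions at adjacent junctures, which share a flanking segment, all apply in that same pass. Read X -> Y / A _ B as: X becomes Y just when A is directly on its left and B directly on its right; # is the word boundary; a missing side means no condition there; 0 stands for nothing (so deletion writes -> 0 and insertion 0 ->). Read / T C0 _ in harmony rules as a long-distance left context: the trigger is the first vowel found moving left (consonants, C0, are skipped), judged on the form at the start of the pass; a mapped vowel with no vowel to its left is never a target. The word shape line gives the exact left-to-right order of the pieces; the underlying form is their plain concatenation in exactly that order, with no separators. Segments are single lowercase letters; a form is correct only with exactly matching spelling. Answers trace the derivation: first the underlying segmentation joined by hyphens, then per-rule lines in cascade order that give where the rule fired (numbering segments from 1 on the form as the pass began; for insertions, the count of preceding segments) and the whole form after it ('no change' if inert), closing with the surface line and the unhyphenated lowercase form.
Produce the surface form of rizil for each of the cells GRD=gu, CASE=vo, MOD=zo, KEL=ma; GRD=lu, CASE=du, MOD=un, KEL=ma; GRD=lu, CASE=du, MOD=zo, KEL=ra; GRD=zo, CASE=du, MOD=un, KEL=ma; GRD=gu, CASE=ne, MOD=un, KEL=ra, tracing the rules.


cell GRD=gu, CASE=vo, MOD=zo, KEL=ma:
underlying: rizil-keb-toz-o-gs
1. p -> b, s -> z, t -> d / V _ V: no change
2. o -> e, u -> i / F C0 _: fires at position(s) 10: rizilkebtezogs
surface: rizilkebtezogs

cell GRD=lu, CASE=du, MOD=un, KEL=ma:
underlying: rizil-keb-e-se-tet
1. p -> b, s -> z, t -> d / V _ V: fires at position(s) 10, 12: rizilkebezedet
2. o -> e, u -> i / F C0 _: no change
surface: rizilkebezedet

cell GRD=lu, CASE=du, MOD=zo, KEL=ra:
underlying: rizil-l-e-se-gs
1. p -> b, s -> z, t -> d / V _ V: fires at position(s) 8: rizillezegs
2. o -> e, u -> i / F C0 _: no change
surface: rizillezegs

cell GRD=zo, CASE=du, MOD=un, KEL=ma:
underlying: rizil-keb-av-se-tet
1. p -> b, s -> z, t -> d / V _ V: fires at position(s) 13: rizilkebavsedet
2. o -> e, u -> i / F C0 _: no change
surface: rizilkebavsedet

cell GRD=gu, CASE=ne, MOD=un, KEL=ra:
underlying: rizil-l-toz-pi-tet
1. p -> b, s -> z, t -> d / V _ V: fires at position(s) 12: rizilltozpidet
2. o -> e, u -> i / F C0 _: fires at position(s) 8: rizilltezpidet
surface: rizilltezpidet
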